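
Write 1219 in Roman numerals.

Convert 1219 to Roman numerals:
  1219 contains 1×1000 (M)
  219 contains 2×100 (CC)
  19 contains 1×10 (X)
  9 contains 1×9 (IX)

MCCXIX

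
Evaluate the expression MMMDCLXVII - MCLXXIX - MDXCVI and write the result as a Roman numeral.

MMMDCLXVII = 3667, MCLXXIX = 1179, MDXCVI = 1596
3667 - 1179 = 2488
2488 - 1596 = 892

DCCCXCII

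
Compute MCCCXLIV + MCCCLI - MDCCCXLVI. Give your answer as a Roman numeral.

MCCCXLIV = 1344, MCCCLI = 1351, MDCCCXLVI = 1846
1344 + 1351 = 2695
2695 - 1846 = 849

DCCCXLIX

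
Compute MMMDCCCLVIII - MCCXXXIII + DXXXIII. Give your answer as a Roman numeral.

MMMDCCCLVIII = 3858, MCCXXXIII = 1233, DXXXIII = 533
3858 - 1233 = 2625
2625 + 533 = 3158

MMMCLVIII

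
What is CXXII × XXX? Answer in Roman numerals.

CXXII = 122
XXX = 30
122 × 30 = 3660

MMMDCLX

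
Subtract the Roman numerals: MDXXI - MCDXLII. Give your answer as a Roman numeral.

MDXXI = 1521
MCDXLII = 1442
1521 - 1442 = 79

LXXIX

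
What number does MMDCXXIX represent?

MMDCXXIX: M=1000, M=1000, D=500, C=100, X=10, X=10, IX=9
1000 + 1000 + 500 + 100 + 10 + 10 + 9 = 2629

2629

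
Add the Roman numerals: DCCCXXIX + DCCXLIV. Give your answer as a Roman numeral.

DCCCXXIX = 829
DCCXLIV = 744
829 + 744 = 1573

MDLXXIII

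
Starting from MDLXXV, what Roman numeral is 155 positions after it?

MDLXXV = 1575
1575 + 155 = 1730

MDCCXXX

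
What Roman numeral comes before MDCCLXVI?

MDCCLXVI = 1766, so the previous integer is 1766 - 1 = 1765

MDCCLXV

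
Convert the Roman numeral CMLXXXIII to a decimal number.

CMLXXXIII: CM=900, L=50, X=10, X=10, X=10, I=1, I=1, I=1
900 + 50 + 10 + 10 + 10 + 1 + 1 + 1 = 983

983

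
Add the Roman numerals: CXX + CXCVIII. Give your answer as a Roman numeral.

CXX = 120
CXCVIII = 198
120 + 198 = 318

CCCXVIII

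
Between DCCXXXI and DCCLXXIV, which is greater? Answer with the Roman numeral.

DCCXXXI = 731
DCCLXXIV = 774
774 is larger

DCCLXXIV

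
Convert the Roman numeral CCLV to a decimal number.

CCLV: C=100, C=100, L=50, V=5
100 + 100 + 50 + 5 = 255

255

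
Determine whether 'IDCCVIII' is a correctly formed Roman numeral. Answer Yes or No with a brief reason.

'IDCCVIII': Invalid subtractive combination: ID

No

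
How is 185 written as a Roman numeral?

Convert 185 to Roman numerals:
  185 contains 1×100 (C)
  85 contains 1×50 (L)
  35 contains 3×10 (XXX)
  5 contains 1×5 (V)

CLXXXV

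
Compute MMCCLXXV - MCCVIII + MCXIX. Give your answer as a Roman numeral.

MMCCLXXV = 2275, MCCVIII = 1208, MCXIX = 1119
2275 - 1208 = 1067
1067 + 1119 = 2186

MMCLXXXVI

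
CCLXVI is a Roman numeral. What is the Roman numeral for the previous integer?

CCLXVI = 266, so the previous integer is 266 - 1 = 265

CCLXV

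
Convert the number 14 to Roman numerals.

Convert 14 to Roman numerals:
  14 contains 1×10 (X)
  4 contains 1×4 (IV)

XIV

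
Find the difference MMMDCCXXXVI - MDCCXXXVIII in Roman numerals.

MMMDCCXXXVI = 3736
MDCCXXXVIII = 1738
3736 - 1738 = 1998

MCMXCVIII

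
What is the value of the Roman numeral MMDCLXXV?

MMDCLXXV: M=1000, M=1000, D=500, C=100, L=50, X=10, X=10, V=5
1000 + 1000 + 500 + 100 + 50 + 10 + 10 + 5 = 2675

2675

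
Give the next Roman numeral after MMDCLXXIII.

MMDCLXXIII = 2673; next is 2674

MMDCLXXIV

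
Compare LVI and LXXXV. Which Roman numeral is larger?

LVI = 56
LXXXV = 85
85 is larger

LXXXV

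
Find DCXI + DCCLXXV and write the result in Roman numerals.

DCXI = 611
DCCLXXV = 775
611 + 775 = 1386

MCCCLXXXVI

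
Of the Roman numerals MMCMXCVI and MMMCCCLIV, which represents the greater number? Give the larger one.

MMCMXCVI = 2996
MMMCCCLIV = 3354
3354 is larger

MMMCCCLIV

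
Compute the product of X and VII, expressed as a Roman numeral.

X = 10
VII = 7
10 × 7 = 70

LXX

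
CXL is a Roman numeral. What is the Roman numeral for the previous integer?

CXL = 140, so the previous integer is 140 - 1 = 139

CXXXIX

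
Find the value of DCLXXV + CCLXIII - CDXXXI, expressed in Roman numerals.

DCLXXV = 675, CCLXIII = 263, CDXXXI = 431
675 + 263 = 938
938 - 431 = 507

DVII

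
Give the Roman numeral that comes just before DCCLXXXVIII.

DCCLXXXVIII = 788; previous is 787

DCCLXXXVII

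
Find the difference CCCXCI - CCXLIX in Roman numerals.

CCCXCI = 391
CCXLIX = 249
391 - 249 = 142

CXLII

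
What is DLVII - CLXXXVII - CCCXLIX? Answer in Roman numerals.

DLVII = 557, CLXXXVII = 187, CCCXLIX = 349
557 - 187 = 370
370 - 349 = 21

XXI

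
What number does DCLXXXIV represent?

DCLXXXIV: D=500, C=100, L=50, X=10, X=10, X=10, IV=4
500 + 100 + 50 + 10 + 10 + 10 + 4 = 684

684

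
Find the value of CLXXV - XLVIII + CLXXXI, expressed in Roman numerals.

CLXXV = 175, XLVIII = 48, CLXXXI = 181
175 - 48 = 127
127 + 181 = 308

CCCVIII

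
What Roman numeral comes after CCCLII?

CCCLII = 352, so the next integer is 352 + 1 = 353

CCCLIII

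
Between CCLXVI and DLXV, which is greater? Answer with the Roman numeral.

CCLXVI = 266
DLXV = 565
565 is larger

DLXV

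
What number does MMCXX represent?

MMCXX: M=1000, M=1000, C=100, X=10, X=10
1000 + 1000 + 100 + 10 + 10 = 2120

2120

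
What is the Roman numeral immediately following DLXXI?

DLXXI = 571; next is 572

DLXXII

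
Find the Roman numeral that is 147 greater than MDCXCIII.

MDCXCIII = 1693
1693 + 147 = 1840

MDCCCXL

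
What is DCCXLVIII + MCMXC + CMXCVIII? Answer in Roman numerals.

DCCXLVIII = 748, MCMXC = 1990, CMXCVIII = 998
748 + 1990 = 2738
2738 + 998 = 3736

MMMDCCXXXVI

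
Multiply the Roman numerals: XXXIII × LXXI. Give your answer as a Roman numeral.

XXXIII = 33
LXXI = 71
33 × 71 = 2343

MMCCCXLIII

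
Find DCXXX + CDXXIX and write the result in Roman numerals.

DCXXX = 630
CDXXIX = 429
630 + 429 = 1059

MLIX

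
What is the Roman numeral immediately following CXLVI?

CXLVI = 146, so the next integer is 146 + 1 = 147

CXLVII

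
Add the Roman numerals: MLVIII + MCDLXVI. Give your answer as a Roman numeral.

MLVIII = 1058
MCDLXVI = 1466
1058 + 1466 = 2524

MMDXXIV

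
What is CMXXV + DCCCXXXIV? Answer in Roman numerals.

CMXXV = 925
DCCCXXXIV = 834
925 + 834 = 1759

MDCCLIX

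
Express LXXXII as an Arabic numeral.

LXXXII: L=50, X=10, X=10, X=10, I=1, I=1
50 + 10 + 10 + 10 + 1 + 1 = 82

82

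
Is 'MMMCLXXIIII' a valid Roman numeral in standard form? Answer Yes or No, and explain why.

'MMMCLXXIIII': More than 3 consecutive I's

No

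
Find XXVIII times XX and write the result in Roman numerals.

XXVIII = 28
XX = 20
28 × 20 = 560

DLX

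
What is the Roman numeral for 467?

Convert 467 to Roman numerals:
  467 contains 1×400 (CD)
  67 contains 1×50 (L)
  17 contains 1×10 (X)
  7 contains 1×5 (V)
  2 contains 2×1 (II)

CDLXVII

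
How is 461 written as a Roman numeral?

Convert 461 to Roman numerals:
  461 contains 1×400 (CD)
  61 contains 1×50 (L)
  11 contains 1×10 (X)
  1 contains 1×1 (I)

CDLXI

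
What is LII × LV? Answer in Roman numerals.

LII = 52
LV = 55
52 × 55 = 2860

MMDCCCLX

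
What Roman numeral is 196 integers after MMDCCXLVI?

MMDCCXLVI = 2746
2746 + 196 = 2942

MMCMXLII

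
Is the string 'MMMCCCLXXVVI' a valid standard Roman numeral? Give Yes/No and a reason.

'MMMCCCLXXVVI': V should not appear more than once

No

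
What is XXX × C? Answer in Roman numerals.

XXX = 30
C = 100
30 × 100 = 3000

MMM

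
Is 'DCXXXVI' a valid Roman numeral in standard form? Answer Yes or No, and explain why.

'DCXXXVI': Check the rules: uses only the symbols I, V, X, L, C, D, M; no symbol is repeated more than three times in a row; V, L and D each appear at most once; no smaller symbol precedes a larger one (values never increase from left to right). Value: D (500) + C (100) + X (10) + X (10) + X (10) + V (5) + I (1) = 636. So it is a valid standard Roman numeral.

Yes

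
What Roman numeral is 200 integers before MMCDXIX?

MMCDXIX = 2419
2419 - 200 = 2219

MMCCXIX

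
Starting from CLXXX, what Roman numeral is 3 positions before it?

CLXXX = 180
180 - 3 = 177

CLXXVII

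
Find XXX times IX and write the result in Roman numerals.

XXX = 30
IX = 9
30 × 9 = 270

CCLXX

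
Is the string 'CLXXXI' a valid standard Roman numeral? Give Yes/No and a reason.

'CLXXXI': Check the rules: uses only the symbols I, V, X, L, C, D, M; no symbol is repeated more than three times in a row; V, L and D each appear at most once; no smaller symbol precedes a larger one (values never increase from left to right). Value: C (100) + L (50) + X (10) + X (10) + X (10) + I (1) = 181. So it is a valid standard Roman numeral.

Yes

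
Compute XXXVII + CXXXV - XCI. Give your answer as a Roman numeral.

XXXVII = 37, CXXXV = 135, XCI = 91
37 + 135 = 172
172 - 91 = 81

LXXXI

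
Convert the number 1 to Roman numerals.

Convert 1 to Roman numerals:
  1 contains 1×1 (I)

I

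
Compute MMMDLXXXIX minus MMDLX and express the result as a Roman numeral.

MMMDLXXXIX = 3589
MMDLX = 2560
3589 - 2560 = 1029

MXXIX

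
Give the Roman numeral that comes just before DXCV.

DXCV = 595, so the previous integer is 595 - 1 = 594

DXCIV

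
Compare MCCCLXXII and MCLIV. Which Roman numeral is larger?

MCCCLXXII = 1372
MCLIV = 1154
1372 is larger

MCCCLXXII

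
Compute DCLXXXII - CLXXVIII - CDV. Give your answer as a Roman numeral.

DCLXXXII = 682, CLXXVIII = 178, CDV = 405
682 - 178 = 504
504 - 405 = 99

XCIX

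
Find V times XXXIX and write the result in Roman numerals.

V = 5
XXXIX = 39
5 × 39 = 195

CXCV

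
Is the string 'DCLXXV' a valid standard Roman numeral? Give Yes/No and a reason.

'DCLXXV': Check the rules: uses only the symbols I, V, X, L, C, D, M; no symbol is repeated more than three times in a row; V, L and D each appear at most once; no smaller symbol precedes a larger one (values never increase from left to right). Value: D (500) + C (100) + L (50) + X (10) + X (10) + V (5) = 675. So it is a valid standard Roman numeral.

Yes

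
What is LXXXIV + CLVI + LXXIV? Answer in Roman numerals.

LXXXIV = 84, CLVI = 156, LXXIV = 74
84 + 156 = 240
240 + 74 = 314

CCCXIV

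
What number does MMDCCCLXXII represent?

MMDCCCLXXII: M=1000, M=1000, D=500, C=100, C=100, C=100, L=50, X=10, X=10, I=1, I=1
1000 + 1000 + 500 + 100 + 100 + 100 + 50 + 10 + 10 + 1 + 1 = 2872

2872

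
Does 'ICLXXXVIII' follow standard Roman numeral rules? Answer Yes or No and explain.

'ICLXXXVIII': Invalid subtractive combination: IC

No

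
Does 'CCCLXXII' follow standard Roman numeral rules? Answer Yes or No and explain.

'CCCLXXII': Check the rules: uses only the symbols I, V, X, L, C, D, M; no symbol is repeated more than three times in a row; V, L and D each appear at most once; no smaller symbol precedes a larger one (values never increase from left to right). Value: C (100) + C (100) + C (100) + L (50) + X (10) + X (10) + I (1) + I (1) = 372. So it is a valid standard Roman numeral.

Yes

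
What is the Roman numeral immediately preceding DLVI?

DLVI = 556, so the previous integer is 556 - 1 = 555

DLV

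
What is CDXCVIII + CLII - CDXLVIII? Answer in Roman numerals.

CDXCVIII = 498, CLII = 152, CDXLVIII = 448
498 + 152 = 650
650 - 448 = 202

CCII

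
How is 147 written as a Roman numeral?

Convert 147 to Roman numerals:
  147 contains 1×100 (C)
  47 contains 1×40 (XL)
  7 contains 1×5 (V)
  2 contains 2×1 (II)

CXLVII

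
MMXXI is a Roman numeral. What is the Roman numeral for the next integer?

MMXXI = 2021, so the next integer is 2021 + 1 = 2022

MMXXII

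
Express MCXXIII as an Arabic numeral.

MCXXIII: M=1000, C=100, X=10, X=10, I=1, I=1, I=1
1000 + 100 + 10 + 10 + 1 + 1 + 1 = 1123

1123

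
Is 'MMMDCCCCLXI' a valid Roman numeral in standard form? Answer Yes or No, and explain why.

'MMMDCCCCLXI': More than 3 consecutive C's

No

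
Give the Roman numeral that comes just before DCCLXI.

DCCLXI = 761, so the previous integer is 761 - 1 = 760

DCCLX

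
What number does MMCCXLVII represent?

MMCCXLVII: M=1000, M=1000, C=100, C=100, XL=40, V=5, I=1, I=1
1000 + 1000 + 100 + 100 + 40 + 5 + 1 + 1 = 2247

2247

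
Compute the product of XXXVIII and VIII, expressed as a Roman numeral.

XXXVIII = 38
VIII = 8
38 × 8 = 304

CCCIV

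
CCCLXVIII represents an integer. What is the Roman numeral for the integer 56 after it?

CCCLXVIII = 368
368 + 56 = 424

CDXXIV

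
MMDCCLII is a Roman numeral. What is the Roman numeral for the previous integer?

MMDCCLII = 2752; previous is 2751

MMDCCLI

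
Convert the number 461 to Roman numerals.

Convert 461 to Roman numerals:
  461 contains 1×400 (CD)
  61 contains 1×50 (L)
  11 contains 1×10 (X)
  1 contains 1×1 (I)

CDLXI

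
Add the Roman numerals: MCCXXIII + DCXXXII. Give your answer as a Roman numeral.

MCCXXIII = 1223
DCXXXII = 632
1223 + 632 = 1855

MDCCCLV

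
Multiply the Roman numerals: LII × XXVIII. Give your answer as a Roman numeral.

LII = 52
XXVIII = 28
52 × 28 = 1456

MCDLVI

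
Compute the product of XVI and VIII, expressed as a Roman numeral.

XVI = 16
VIII = 8
16 × 8 = 128

CXXVIII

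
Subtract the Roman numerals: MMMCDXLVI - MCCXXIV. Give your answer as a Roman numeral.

MMMCDXLVI = 3446
MCCXXIV = 1224
3446 - 1224 = 2222

MMCCXXII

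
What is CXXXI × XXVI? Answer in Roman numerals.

CXXXI = 131
XXVI = 26
131 × 26 = 3406

MMMCDVI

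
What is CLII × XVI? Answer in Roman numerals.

CLII = 152
XVI = 16
152 × 16 = 2432

MMCDXXXII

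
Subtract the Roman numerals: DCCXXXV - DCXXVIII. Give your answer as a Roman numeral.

DCCXXXV = 735
DCXXVIII = 628
735 - 628 = 107

CVII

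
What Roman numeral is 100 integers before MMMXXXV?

MMMXXXV = 3035
3035 - 100 = 2935

MMCMXXXV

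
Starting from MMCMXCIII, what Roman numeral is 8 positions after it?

MMCMXCIII = 2993
2993 + 8 = 3001

MMMI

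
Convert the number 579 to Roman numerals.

Convert 579 to Roman numerals:
  579 contains 1×500 (D)
  79 contains 1×50 (L)
  29 contains 2×10 (XX)
  9 contains 1×9 (IX)

DLXXIX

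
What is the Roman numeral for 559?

Convert 559 to Roman numerals:
  559 contains 1×500 (D)
  59 contains 1×50 (L)
  9 contains 1×9 (IX)

DLIX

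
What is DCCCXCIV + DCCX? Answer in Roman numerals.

DCCCXCIV = 894
DCCX = 710
894 + 710 = 1604

MDCIV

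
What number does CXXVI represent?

CXXVI: C=100, X=10, X=10, V=5, I=1
100 + 10 + 10 + 5 + 1 = 126

126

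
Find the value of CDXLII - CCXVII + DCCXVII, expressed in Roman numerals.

CDXLII = 442, CCXVII = 217, DCCXVII = 717
442 - 217 = 225
225 + 717 = 942

CMXLII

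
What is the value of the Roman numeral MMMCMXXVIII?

MMMCMXXVIII: M=1000, M=1000, M=1000, CM=900, X=10, X=10, V=5, I=1, I=1, I=1
1000 + 1000 + 1000 + 900 + 10 + 10 + 5 + 1 + 1 + 1 = 3928

3928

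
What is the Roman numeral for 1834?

Convert 1834 to Roman numerals:
  1834 contains 1×1000 (M)
  834 contains 1×500 (D)
  334 contains 3×100 (CCC)
  34 contains 3×10 (XXX)
  4 contains 1×4 (IV)

MDCCCXXXIV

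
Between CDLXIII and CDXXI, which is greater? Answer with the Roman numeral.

CDLXIII = 463
CDXXI = 421
463 is larger

CDLXIII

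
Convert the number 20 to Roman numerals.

Convert 20 to Roman numerals:
  20 contains 2×10 (XX)

XX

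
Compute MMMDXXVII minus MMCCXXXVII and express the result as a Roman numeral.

MMMDXXVII = 3527
MMCCXXXVII = 2237
3527 - 2237 = 1290

MCCXC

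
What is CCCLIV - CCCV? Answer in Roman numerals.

CCCLIV = 354
CCCV = 305
354 - 305 = 49

XLIX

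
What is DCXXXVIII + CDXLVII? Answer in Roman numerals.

DCXXXVIII = 638
CDXLVII = 447
638 + 447 = 1085

MLXXXV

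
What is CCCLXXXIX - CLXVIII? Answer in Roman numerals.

CCCLXXXIX = 389
CLXVIII = 168
389 - 168 = 221

CCXXI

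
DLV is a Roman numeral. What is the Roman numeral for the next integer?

DLV = 555, so the next integer is 555 + 1 = 556

DLVI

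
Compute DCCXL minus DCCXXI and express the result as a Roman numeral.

DCCXL = 740
DCCXXI = 721
740 - 721 = 19

XIX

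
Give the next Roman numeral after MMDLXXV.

MMDLXXV = 2575, so the next integer is 2575 + 1 = 2576

MMDLXXVI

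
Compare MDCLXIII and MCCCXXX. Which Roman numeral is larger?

MDCLXIII = 1663
MCCCXXX = 1330
1663 is larger

MDCLXIII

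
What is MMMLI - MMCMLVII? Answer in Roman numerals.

MMMLI = 3051
MMCMLVII = 2957
3051 - 2957 = 94

XCIV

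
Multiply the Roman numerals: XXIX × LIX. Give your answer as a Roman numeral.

XXIX = 29
LIX = 59
29 × 59 = 1711

MDCCXI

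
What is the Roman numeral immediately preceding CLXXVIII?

CLXXVIII = 178; previous is 177

CLXXVII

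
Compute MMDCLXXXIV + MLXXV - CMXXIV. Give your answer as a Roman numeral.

MMDCLXXXIV = 2684, MLXXV = 1075, CMXXIV = 924
2684 + 1075 = 3759
3759 - 924 = 2835

MMDCCCXXXV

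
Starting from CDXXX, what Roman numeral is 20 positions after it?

CDXXX = 430
430 + 20 = 450

CDL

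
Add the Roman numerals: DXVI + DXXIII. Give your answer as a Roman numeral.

DXVI = 516
DXXIII = 523
516 + 523 = 1039

MXXXIX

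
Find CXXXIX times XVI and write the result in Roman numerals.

CXXXIX = 139
XVI = 16
139 × 16 = 2224

MMCCXXIV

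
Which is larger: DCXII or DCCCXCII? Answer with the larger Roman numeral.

DCXII = 612
DCCCXCII = 892
892 is larger

DCCCXCII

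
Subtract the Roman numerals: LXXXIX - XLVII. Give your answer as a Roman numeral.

LXXXIX = 89
XLVII = 47
89 - 47 = 42

XLII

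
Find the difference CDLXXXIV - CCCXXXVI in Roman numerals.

CDLXXXIV = 484
CCCXXXVI = 336
484 - 336 = 148

CXLVIII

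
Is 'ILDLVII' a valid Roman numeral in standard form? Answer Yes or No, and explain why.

'ILDLVII': L should not appear more than once

No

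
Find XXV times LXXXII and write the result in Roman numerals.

XXV = 25
LXXXII = 82
25 × 82 = 2050

MML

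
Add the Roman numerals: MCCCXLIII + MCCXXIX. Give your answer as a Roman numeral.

MCCCXLIII = 1343
MCCXXIX = 1229
1343 + 1229 = 2572

MMDLXXII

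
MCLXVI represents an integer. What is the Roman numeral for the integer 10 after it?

MCLXVI = 1166
1166 + 10 = 1176

MCLXXVI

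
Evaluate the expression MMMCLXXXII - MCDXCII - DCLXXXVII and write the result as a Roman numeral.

MMMCLXXXII = 3182, MCDXCII = 1492, DCLXXXVII = 687
3182 - 1492 = 1690
1690 - 687 = 1003

MIII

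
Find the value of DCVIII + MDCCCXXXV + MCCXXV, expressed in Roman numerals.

DCVIII = 608, MDCCCXXXV = 1835, MCCXXV = 1225
608 + 1835 = 2443
2443 + 1225 = 3668

MMMDCLXVIII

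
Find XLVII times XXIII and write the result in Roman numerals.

XLVII = 47
XXIII = 23
47 × 23 = 1081

MLXXXI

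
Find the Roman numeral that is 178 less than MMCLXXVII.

MMCLXXVII = 2177
2177 - 178 = 1999

MCMXCIX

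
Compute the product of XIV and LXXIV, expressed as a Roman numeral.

XIV = 14
LXXIV = 74
14 × 74 = 1036

MXXXVI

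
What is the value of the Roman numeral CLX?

CLX: C=100, L=50, X=10
100 + 50 + 10 = 160

160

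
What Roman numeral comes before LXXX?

LXXX = 80, so the previous integer is 80 - 1 = 79

LXXIX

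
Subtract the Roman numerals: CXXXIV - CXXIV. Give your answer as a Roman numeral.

CXXXIV = 134
CXXIV = 124
134 - 124 = 10

X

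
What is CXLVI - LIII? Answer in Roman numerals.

CXLVI = 146
LIII = 53
146 - 53 = 93

XCIII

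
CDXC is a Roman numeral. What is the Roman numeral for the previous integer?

CDXC = 490, so the previous integer is 490 - 1 = 489

CDLXXXIX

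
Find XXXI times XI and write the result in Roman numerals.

XXXI = 31
XI = 11
31 × 11 = 341

CCCXLI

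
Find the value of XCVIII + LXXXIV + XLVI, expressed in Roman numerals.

XCVIII = 98, LXXXIV = 84, XLVI = 46
98 + 84 = 182
182 + 46 = 228

CCXXVIII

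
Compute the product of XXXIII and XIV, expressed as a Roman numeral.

XXXIII = 33
XIV = 14
33 × 14 = 462

CDLXII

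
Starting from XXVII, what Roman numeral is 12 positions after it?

XXVII = 27
27 + 12 = 39

XXXIX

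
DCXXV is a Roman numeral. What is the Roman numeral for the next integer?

DCXXV = 625, so the next integer is 625 + 1 = 626

DCXXVI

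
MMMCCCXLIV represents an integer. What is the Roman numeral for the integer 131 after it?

MMMCCCXLIV = 3344
3344 + 131 = 3475

MMMCDLXXV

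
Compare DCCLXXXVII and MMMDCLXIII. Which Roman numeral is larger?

DCCLXXXVII = 787
MMMDCLXIII = 3663
3663 is larger

MMMDCLXIII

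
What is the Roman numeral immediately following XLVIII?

XLVIII = 48, so the next integer is 48 + 1 = 49

XLIX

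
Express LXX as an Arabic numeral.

LXX: L=50, X=10, X=10
50 + 10 + 10 = 70

70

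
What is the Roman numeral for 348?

Convert 348 to Roman numerals:
  348 contains 3×100 (CCC)
  48 contains 1×40 (XL)
  8 contains 1×5 (V)
  3 contains 3×1 (III)

CCCXLVIII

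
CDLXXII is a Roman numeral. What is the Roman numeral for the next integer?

CDLXXII = 472, so the next integer is 472 + 1 = 473

CDLXXIII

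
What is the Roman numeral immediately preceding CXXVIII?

CXXVIII = 128, so the previous integer is 128 - 1 = 127

CXXVII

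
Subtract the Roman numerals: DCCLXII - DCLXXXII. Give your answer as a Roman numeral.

DCCLXII = 762
DCLXXXII = 682
762 - 682 = 80

LXXX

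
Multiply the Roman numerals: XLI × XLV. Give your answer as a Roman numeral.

XLI = 41
XLV = 45
41 × 45 = 1845

MDCCCXLV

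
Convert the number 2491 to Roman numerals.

Convert 2491 to Roman numerals:
  2491 contains 2×1000 (MM)
  491 contains 1×400 (CD)
  91 contains 1×90 (XC)
  1 contains 1×1 (I)

MMCDXCI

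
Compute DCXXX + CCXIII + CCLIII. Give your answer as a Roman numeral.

DCXXX = 630, CCXIII = 213, CCLIII = 253
630 + 213 = 843
843 + 253 = 1096

MXCVI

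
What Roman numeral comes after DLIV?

DLIV = 554; next is 555

DLV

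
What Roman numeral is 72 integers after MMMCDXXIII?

MMMCDXXIII = 3423
3423 + 72 = 3495

MMMCDXCV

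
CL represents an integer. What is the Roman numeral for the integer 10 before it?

CL = 150
150 - 10 = 140

CXL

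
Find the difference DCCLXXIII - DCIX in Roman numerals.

DCCLXXIII = 773
DCIX = 609
773 - 609 = 164

CLXIV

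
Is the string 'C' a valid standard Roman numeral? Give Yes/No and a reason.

'C': Check the rules: uses only the symbols I, V, X, L, C, D, M; no symbol is repeated more than three times in a row; V, L and D each appear at most once; no smaller symbol precedes a larger one (values never increase from left to right). Value: C = 100. So it is a valid standard Roman numeral.

Yes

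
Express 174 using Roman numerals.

Convert 174 to Roman numerals:
  174 contains 1×100 (C)
  74 contains 1×50 (L)
  24 contains 2×10 (XX)
  4 contains 1×4 (IV)

CLXXIV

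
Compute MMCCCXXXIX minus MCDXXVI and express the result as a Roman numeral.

MMCCCXXXIX = 2339
MCDXXVI = 1426
2339 - 1426 = 913

CMXIII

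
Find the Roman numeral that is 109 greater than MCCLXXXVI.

MCCLXXXVI = 1286
1286 + 109 = 1395

MCCCXCV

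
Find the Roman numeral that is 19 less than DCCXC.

DCCXC = 790
790 - 19 = 771

DCCLXXI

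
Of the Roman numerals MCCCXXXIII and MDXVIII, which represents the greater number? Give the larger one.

MCCCXXXIII = 1333
MDXVIII = 1518
1518 is larger

MDXVIII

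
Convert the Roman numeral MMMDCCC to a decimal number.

MMMDCCC: M=1000, M=1000, M=1000, D=500, C=100, C=100, C=100
1000 + 1000 + 1000 + 500 + 100 + 100 + 100 = 3800

3800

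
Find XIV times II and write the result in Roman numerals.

XIV = 14
II = 2
14 × 2 = 28

XXVIII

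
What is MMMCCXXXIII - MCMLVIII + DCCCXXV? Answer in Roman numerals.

MMMCCXXXIII = 3233, MCMLVIII = 1958, DCCCXXV = 825
3233 - 1958 = 1275
1275 + 825 = 2100

MMC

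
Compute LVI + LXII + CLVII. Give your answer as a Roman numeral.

LVI = 56, LXII = 62, CLVII = 157
56 + 62 = 118
118 + 157 = 275

CCLXXV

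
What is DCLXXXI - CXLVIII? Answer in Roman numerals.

DCLXXXI = 681
CXLVIII = 148
681 - 148 = 533

DXXXIII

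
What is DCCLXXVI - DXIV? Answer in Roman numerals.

DCCLXXVI = 776
DXIV = 514
776 - 514 = 262

CCLXII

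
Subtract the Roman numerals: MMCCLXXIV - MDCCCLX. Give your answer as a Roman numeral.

MMCCLXXIV = 2274
MDCCCLX = 1860
2274 - 1860 = 414

CDXIV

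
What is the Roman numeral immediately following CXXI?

CXXI = 121; next is 122

CXXII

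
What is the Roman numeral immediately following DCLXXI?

DCLXXI = 671; next is 672

DCLXXII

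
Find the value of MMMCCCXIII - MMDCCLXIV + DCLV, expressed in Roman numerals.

MMMCCCXIII = 3313, MMDCCLXIV = 2764, DCLV = 655
3313 - 2764 = 549
549 + 655 = 1204

MCCIV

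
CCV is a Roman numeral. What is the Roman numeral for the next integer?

CCV = 205, so the next integer is 205 + 1 = 206

CCVI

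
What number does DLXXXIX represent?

DLXXXIX: D=500, L=50, X=10, X=10, X=10, IX=9
500 + 50 + 10 + 10 + 10 + 9 = 589

589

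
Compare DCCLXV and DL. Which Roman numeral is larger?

DCCLXV = 765
DL = 550
765 is larger

DCCLXV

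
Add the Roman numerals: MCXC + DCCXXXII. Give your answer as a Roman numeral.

MCXC = 1190
DCCXXXII = 732
1190 + 732 = 1922

MCMXXII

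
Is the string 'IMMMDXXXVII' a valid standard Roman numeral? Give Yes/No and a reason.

'IMMMDXXXVII': Invalid subtractive combination: IM

No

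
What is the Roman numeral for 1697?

Convert 1697 to Roman numerals:
  1697 contains 1×1000 (M)
  697 contains 1×500 (D)
  197 contains 1×100 (C)
  97 contains 1×90 (XC)
  7 contains 1×5 (V)
  2 contains 2×1 (II)

MDCXCVII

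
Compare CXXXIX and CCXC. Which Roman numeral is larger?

CXXXIX = 139
CCXC = 290
290 is larger

CCXC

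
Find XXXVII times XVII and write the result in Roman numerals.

XXXVII = 37
XVII = 17
37 × 17 = 629

DCXXIX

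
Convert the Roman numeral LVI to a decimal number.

LVI: L=50, V=5, I=1
50 + 5 + 1 = 56

56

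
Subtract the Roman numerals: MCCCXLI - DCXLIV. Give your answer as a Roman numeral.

MCCCXLI = 1341
DCXLIV = 644
1341 - 644 = 697

DCXCVII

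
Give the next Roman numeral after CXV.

CXV = 115, so the next integer is 115 + 1 = 116

CXVI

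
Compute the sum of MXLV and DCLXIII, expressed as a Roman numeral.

MXLV = 1045
DCLXIII = 663
1045 + 663 = 1708

MDCCVIII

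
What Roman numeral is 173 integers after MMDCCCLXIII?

MMDCCCLXIII = 2863
2863 + 173 = 3036

MMMXXXVI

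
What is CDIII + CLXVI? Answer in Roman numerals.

CDIII = 403
CLXVI = 166
403 + 166 = 569

DLXIX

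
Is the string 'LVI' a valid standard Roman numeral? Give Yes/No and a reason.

'LVI': Check the rules: uses only the symbols I, V, X, L, C, D, M; no symbol is repeated more than three times in a row; V, L and D each appear at most once; no smaller symbol precedes a larger one (values never increase from left to right). Value: L (50) + V (5) + I (1) = 56. So it is a valid standard Roman numeral.

Yes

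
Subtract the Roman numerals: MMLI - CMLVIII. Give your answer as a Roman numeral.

MMLI = 2051
CMLVIII = 958
2051 - 958 = 1093

MXCIII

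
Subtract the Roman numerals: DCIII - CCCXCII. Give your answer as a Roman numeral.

DCIII = 603
CCCXCII = 392
603 - 392 = 211

CCXI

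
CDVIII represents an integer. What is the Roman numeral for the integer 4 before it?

CDVIII = 408
408 - 4 = 404

CDIV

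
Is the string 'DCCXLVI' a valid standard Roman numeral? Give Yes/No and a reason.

'DCCXLVI': Check the rules: uses only the symbols I, V, X, L, C, D, M; no symbol is repeated more than three times in a row; V, L and D each appear at most once; the only place a smaller symbol precedes a larger one is the allowed subtractive pair XL, the symbol right after such a pair (if any) is smaller than the pair's first symbol, and otherwise the values never increase from left to right. Value: D (500) + C (100) + C (100) + XL (40) + V (5) + I (1) = 746. So it is a valid standard Roman numeral.

Yes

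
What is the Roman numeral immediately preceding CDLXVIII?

CDLXVIII = 468; previous is 467

CDLXVII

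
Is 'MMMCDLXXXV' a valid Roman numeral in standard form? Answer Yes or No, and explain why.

'MMMCDLXXXV': Check the rules: uses only the symbols I, V, X, L, C, D, M; no symbol is repeated more than three times in a row; V, L and D each appear at most once; the only place a smaller symbol precedes a larger one is the allowed subtractive pair CD, the symbol right after such a pair (if any) is smaller than the pair's first symbol, and otherwise the values never increase from left to right. Value: M (1000) + M (1000) + M (1000) + CD (400) + L (50) + X (10) + X (10) + X (10) + V (5) = 3485. So it is a valid standard Roman numeral.

Yes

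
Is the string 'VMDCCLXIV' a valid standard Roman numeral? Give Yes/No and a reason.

'VMDCCLXIV': V should not appear more than once

No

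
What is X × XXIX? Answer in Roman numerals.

X = 10
XXIX = 29
10 × 29 = 290

CCXC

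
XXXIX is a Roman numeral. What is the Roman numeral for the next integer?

XXXIX = 39; next is 40

XL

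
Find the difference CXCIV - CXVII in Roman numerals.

CXCIV = 194
CXVII = 117
194 - 117 = 77

LXXVII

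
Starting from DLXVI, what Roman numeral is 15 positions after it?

DLXVI = 566
566 + 15 = 581

DLXXXI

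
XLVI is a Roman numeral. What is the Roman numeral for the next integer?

XLVI = 46; next is 47

XLVII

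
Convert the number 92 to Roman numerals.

Convert 92 to Roman numerals:
  92 contains 1×90 (XC)
  2 contains 2×1 (II)

XCII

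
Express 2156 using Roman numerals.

Convert 2156 to Roman numerals:
  2156 contains 2×1000 (MM)
  156 contains 1×100 (C)
  56 contains 1×50 (L)
  6 contains 1×5 (V)
  1 contains 1×1 (I)

MMCLVI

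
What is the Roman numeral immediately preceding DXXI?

DXXI = 521; previous is 520

DXX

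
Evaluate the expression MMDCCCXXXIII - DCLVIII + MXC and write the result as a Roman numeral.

MMDCCCXXXIII = 2833, DCLVIII = 658, MXC = 1090
2833 - 658 = 2175
2175 + 1090 = 3265

MMMCCLXV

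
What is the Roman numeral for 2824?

Convert 2824 to Roman numerals:
  2824 contains 2×1000 (MM)
  824 contains 1×500 (D)
  324 contains 3×100 (CCC)
  24 contains 2×10 (XX)
  4 contains 1×4 (IV)

MMDCCCXXIV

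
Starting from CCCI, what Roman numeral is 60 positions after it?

CCCI = 301
301 + 60 = 361

CCCLXI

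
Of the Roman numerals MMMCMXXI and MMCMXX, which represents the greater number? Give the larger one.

MMMCMXXI = 3921
MMCMXX = 2920
3921 is larger

MMMCMXXI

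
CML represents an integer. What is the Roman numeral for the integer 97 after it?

CML = 950
950 + 97 = 1047

MXLVII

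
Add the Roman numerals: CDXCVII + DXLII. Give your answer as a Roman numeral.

CDXCVII = 497
DXLII = 542
497 + 542 = 1039

MXXXIX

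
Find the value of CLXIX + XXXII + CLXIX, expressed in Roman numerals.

CLXIX = 169, XXXII = 32, CLXIX = 169
169 + 32 = 201
201 + 169 = 370

CCCLXX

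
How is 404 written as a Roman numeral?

Convert 404 to Roman numerals:
  404 contains 1×400 (CD)
  4 contains 1×4 (IV)

CDIV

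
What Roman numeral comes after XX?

XX = 20, so the next integer is 20 + 1 = 21

XXI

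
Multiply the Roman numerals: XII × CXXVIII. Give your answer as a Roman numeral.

XII = 12
CXXVIII = 128
12 × 128 = 1536

MDXXXVI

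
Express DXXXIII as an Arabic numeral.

DXXXIII: D=500, X=10, X=10, X=10, I=1, I=1, I=1
500 + 10 + 10 + 10 + 1 + 1 + 1 = 533

533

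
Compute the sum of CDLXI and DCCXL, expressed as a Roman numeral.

CDLXI = 461
DCCXL = 740
461 + 740 = 1201

MCCI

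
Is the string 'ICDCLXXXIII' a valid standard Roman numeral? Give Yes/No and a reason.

'ICDCLXXXIII': Invalid subtractive combination: IC

No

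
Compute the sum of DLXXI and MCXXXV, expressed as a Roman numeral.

DLXXI = 571
MCXXXV = 1135
571 + 1135 = 1706

MDCCVI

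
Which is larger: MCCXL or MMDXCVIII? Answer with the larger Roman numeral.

MCCXL = 1240
MMDXCVIII = 2598
2598 is larger

MMDXCVIII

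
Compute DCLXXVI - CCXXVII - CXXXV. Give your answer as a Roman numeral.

DCLXXVI = 676, CCXXVII = 227, CXXXV = 135
676 - 227 = 449
449 - 135 = 314

CCCXIV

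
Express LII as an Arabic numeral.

LII: L=50, I=1, I=1
50 + 1 + 1 = 52

52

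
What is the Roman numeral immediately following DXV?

DXV = 515; next is 516

DXVI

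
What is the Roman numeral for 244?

Convert 244 to Roman numerals:
  244 contains 2×100 (CC)
  44 contains 1×40 (XL)
  4 contains 1×4 (IV)

CCXLIV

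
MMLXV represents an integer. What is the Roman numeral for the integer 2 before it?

MMLXV = 2065
2065 - 2 = 2063

MMLXIII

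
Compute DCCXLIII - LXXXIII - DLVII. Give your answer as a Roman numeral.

DCCXLIII = 743, LXXXIII = 83, DLVII = 557
743 - 83 = 660
660 - 557 = 103

CIII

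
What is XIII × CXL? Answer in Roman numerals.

XIII = 13
CXL = 140
13 × 140 = 1820

MDCCCXX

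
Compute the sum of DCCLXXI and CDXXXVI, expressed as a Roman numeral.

DCCLXXI = 771
CDXXXVI = 436
771 + 436 = 1207

MCCVII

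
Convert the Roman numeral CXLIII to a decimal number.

CXLIII: C=100, XL=40, I=1, I=1, I=1
100 + 40 + 1 + 1 + 1 = 143

143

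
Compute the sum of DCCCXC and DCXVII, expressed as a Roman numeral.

DCCCXC = 890
DCXVII = 617
890 + 617 = 1507

MDVII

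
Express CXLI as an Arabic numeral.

CXLI: C=100, XL=40, I=1
100 + 40 + 1 = 141

141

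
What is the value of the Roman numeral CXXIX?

CXXIX: C=100, X=10, X=10, IX=9
100 + 10 + 10 + 9 = 129

129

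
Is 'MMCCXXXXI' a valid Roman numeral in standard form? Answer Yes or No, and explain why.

'MMCCXXXXI': More than 3 consecutive X's

No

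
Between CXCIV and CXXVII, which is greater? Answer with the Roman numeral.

CXCIV = 194
CXXVII = 127
194 is larger

CXCIV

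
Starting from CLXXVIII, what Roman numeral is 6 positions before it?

CLXXVIII = 178
178 - 6 = 172

CLXXII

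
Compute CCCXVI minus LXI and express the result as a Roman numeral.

CCCXVI = 316
LXI = 61
316 - 61 = 255

CCLV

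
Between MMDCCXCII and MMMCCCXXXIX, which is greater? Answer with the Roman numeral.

MMDCCXCII = 2792
MMMCCCXXXIX = 3339
3339 is larger

MMMCCCXXXIX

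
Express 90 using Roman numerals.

Convert 90 to Roman numerals:
  90 contains 1×90 (XC)

XC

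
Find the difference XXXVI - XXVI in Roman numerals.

XXXVI = 36
XXVI = 26
36 - 26 = 10

X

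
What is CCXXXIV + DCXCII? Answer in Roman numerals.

CCXXXIV = 234
DCXCII = 692
234 + 692 = 926

CMXXVI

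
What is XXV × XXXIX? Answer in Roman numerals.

XXV = 25
XXXIX = 39
25 × 39 = 975

CMLXXV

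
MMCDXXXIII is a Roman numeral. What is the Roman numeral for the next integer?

MMCDXXXIII = 2433, so the next integer is 2433 + 1 = 2434

MMCDXXXIV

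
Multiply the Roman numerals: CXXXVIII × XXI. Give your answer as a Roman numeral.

CXXXVIII = 138
XXI = 21
138 × 21 = 2898

MMDCCCXCVIII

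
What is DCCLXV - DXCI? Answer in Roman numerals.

DCCLXV = 765
DXCI = 591
765 - 591 = 174

CLXXIV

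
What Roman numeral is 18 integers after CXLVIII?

CXLVIII = 148
148 + 18 = 166

CLXVI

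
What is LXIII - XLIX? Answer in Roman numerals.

LXIII = 63
XLIX = 49
63 - 49 = 14

XIV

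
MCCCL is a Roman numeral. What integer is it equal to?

MCCCL: M=1000, C=100, C=100, C=100, L=50
1000 + 100 + 100 + 100 + 50 = 1350

1350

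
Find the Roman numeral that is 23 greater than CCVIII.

CCVIII = 208
208 + 23 = 231

CCXXXI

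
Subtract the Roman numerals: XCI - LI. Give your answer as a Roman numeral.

XCI = 91
LI = 51
91 - 51 = 40

XL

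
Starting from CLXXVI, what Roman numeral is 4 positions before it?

CLXXVI = 176
176 - 4 = 172

CLXXII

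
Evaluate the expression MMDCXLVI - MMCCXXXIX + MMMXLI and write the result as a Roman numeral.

MMDCXLVI = 2646, MMCCXXXIX = 2239, MMMXLI = 3041
2646 - 2239 = 407
407 + 3041 = 3448

MMMCDXLVIII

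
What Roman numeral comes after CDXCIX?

CDXCIX = 499, so the next integer is 499 + 1 = 500

D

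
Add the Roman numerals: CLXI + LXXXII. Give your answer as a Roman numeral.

CLXI = 161
LXXXII = 82
161 + 82 = 243

CCXLIII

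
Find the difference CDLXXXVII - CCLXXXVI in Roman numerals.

CDLXXXVII = 487
CCLXXXVI = 286
487 - 286 = 201

CCI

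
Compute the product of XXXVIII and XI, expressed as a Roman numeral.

XXXVIII = 38
XI = 11
38 × 11 = 418

CDXVIII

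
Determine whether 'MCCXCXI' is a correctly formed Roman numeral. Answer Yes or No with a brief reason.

'MCCXCXI': X cannot come right after the subtractive pair XC: once X is subtracted in XC, the next symbol must be smaller than X

No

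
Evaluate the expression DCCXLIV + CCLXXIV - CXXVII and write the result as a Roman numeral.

DCCXLIV = 744, CCLXXIV = 274, CXXVII = 127
744 + 274 = 1018
1018 - 127 = 891

DCCCXCI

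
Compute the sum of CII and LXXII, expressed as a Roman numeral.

CII = 102
LXXII = 72
102 + 72 = 174

CLXXIV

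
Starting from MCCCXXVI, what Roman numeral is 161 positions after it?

MCCCXXVI = 1326
1326 + 161 = 1487

MCDLXXXVII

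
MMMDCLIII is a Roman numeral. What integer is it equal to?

MMMDCLIII: M=1000, M=1000, M=1000, D=500, C=100, L=50, I=1, I=1, I=1
1000 + 1000 + 1000 + 500 + 100 + 50 + 1 + 1 + 1 = 3653

3653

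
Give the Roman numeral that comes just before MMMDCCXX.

MMMDCCXX = 3720; previous is 3719

MMMDCCXIX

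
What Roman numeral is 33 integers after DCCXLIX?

DCCXLIX = 749
749 + 33 = 782

DCCLXXXII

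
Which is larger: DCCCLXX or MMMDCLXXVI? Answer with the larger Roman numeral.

DCCCLXX = 870
MMMDCLXXVI = 3676
3676 is larger

MMMDCLXXVI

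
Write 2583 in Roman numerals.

Convert 2583 to Roman numerals:
  2583 contains 2×1000 (MM)
  583 contains 1×500 (D)
  83 contains 1×50 (L)
  33 contains 3×10 (XXX)
  3 contains 3×1 (III)

MMDLXXXIII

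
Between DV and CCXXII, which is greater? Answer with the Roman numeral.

DV = 505
CCXXII = 222
505 is larger

DV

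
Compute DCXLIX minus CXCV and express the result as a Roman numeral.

DCXLIX = 649
CXCV = 195
649 - 195 = 454

CDLIV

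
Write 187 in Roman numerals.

Convert 187 to Roman numerals:
  187 contains 1×100 (C)
  87 contains 1×50 (L)
  37 contains 3×10 (XXX)
  7 contains 1×5 (V)
  2 contains 2×1 (II)

CLXXXVII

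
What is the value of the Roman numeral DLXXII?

DLXXII: D=500, L=50, X=10, X=10, I=1, I=1
500 + 50 + 10 + 10 + 1 + 1 = 572

572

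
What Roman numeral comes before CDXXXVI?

CDXXXVI = 436, so the previous integer is 436 - 1 = 435

CDXXXV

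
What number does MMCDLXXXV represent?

MMCDLXXXV: M=1000, M=1000, CD=400, L=50, X=10, X=10, X=10, V=5
1000 + 1000 + 400 + 50 + 10 + 10 + 10 + 5 = 2485

2485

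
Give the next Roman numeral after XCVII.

XCVII = 97; next is 98

XCVIII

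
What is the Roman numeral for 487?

Convert 487 to Roman numerals:
  487 contains 1×400 (CD)
  87 contains 1×50 (L)
  37 contains 3×10 (XXX)
  7 contains 1×5 (V)
  2 contains 2×1 (II)

CDLXXXVII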